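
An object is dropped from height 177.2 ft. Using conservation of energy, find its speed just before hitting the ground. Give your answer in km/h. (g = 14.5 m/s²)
mgh = ½mv² → v = √(2gh) = √(2×14.5×54.01) = 39.58 m/s = 142.5 km/h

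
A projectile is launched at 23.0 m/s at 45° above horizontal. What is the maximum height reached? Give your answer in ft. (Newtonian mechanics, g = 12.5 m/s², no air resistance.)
H = v₀²sin²(θ)/(2g) (with unit conversion) = 34.71 ft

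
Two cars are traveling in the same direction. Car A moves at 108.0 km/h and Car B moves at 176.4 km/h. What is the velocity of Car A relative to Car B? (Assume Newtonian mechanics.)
v_rel = v_A - v_B = 108.0 - 176.4 = -68.4 km/h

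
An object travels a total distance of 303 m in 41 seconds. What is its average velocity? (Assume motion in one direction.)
v_avg = Δd / Δt = 303 / 41 = 7.39 m/s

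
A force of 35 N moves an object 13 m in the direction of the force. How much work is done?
W = Fd = 35×13 = 455.0 J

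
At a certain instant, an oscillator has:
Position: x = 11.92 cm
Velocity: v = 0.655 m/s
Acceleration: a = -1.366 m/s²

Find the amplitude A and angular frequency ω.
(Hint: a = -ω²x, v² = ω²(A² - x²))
a = −ω²x → ω = √(|a|/x) = √(1.366/0.1192) = 3.385 rad/s
v² = ω²(A² − x²) → A = √(x² + v²/ω²) = √(0.1192² + 0.655²/3.385²) = 0.2273 m = 22.73 cm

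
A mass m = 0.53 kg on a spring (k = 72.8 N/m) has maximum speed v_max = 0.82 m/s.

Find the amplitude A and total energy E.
½mv²_max = ½kA² → A = v_max√(m/k) = 0.82×√(0.53/72.8) = 0.06997 m = 6.997 cm
E = ½mv²_max = ½×0.53×0.82² = 0.1782 J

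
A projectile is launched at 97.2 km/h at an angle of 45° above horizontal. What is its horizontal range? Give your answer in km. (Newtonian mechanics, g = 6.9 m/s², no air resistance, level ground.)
R = v₀² sin(2θ) / g (with unit conversion) = 0.1057 km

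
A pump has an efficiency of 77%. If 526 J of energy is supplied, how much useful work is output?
W_out = η × W_in = 0.77 × 526 = 405.02 J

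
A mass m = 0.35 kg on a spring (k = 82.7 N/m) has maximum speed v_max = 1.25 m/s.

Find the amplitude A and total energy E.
½mv²_max = ½kA² → A = v_max√(m/k) = 1.25×√(0.35/82.7) = 0.08132 m = 8.132 cm
E = ½mv²_max = ½×0.35×1.25² = 0.2734 J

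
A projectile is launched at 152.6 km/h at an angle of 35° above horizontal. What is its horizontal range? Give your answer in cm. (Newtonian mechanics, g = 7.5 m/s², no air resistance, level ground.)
R = v₀² sin(2θ) / g (with unit conversion) = 22510.0 cm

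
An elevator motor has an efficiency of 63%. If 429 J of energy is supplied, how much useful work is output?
W_out = η × W_in = 0.63 × 429 = 270.27 J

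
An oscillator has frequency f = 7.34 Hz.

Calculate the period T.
T = 1/f = 1/7.34 = 0.1362 s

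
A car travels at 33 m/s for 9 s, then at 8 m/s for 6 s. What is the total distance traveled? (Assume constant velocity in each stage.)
d₁ = v₁t₁ = 33 × 9 = 297 m
d₂ = v₂t₂ = 8 × 6 = 48 m
d_total = 297 + 48 = 345 m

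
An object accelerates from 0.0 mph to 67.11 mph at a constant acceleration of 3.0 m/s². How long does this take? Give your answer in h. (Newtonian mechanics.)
t = (v - v₀)/a (with unit conversion) = 0.002778 h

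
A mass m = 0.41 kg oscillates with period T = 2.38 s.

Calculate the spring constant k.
T = 2π√(m/k) → k = m(2π/T)² = 0.41×(2π/2.38)² = 2.858 N/m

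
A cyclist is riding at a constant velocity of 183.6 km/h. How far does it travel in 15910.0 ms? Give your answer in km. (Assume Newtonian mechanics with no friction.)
d = vt (with unit conversion) = 0.8114 km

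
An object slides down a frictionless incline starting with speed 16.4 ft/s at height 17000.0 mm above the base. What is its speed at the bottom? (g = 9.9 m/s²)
½mv₀² + mgh = ½mv² → v = √(v₀² + 2gh) = √(4.999² + 2×9.9×17) = 19.02 m/s = 62.39 ft/s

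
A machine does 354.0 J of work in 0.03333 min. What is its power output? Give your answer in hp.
P = W/t = 354 J / 2 s = 177 W = 0.2374 hp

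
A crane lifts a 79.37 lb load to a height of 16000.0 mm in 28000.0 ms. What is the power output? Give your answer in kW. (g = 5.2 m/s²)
W = mgh = 36×5.2×16 = 2995 J
P = W/t = 2995/28 = 107 W = 0.107 kW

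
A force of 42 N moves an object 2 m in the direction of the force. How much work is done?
W = Fd = 42×2 = 84.0 J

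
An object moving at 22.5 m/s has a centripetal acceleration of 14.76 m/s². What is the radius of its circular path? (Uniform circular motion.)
r = v²/a_c = 22.5²/14.76 = 34.3 m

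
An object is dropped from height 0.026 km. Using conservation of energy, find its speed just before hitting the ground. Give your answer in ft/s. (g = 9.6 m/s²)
mgh = ½mv² → v = √(2gh) = √(2×9.6×26) = 22.34 m/s = 73.3 ft/s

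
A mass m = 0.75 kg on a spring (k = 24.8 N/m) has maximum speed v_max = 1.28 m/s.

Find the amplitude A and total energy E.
½mv²_max = ½kA² → A = v_max√(m/k) = 1.28×√(0.75/24.8) = 0.2226 m = 22.26 cm
E = ½mv²_max = ½×0.75×1.28² = 0.6144 J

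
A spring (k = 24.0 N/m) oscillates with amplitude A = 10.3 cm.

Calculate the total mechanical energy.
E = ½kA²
E = ½kA² = ½×24.0×(0.103)² = 0.1273 J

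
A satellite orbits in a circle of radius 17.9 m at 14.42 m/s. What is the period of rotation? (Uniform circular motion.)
T = 2πr/v = 2π×17.9/14.42 = 7.8 s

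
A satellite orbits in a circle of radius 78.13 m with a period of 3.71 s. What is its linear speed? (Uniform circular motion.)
v = 2πr/T = 2π×78.13/3.71 = 132.32 m/s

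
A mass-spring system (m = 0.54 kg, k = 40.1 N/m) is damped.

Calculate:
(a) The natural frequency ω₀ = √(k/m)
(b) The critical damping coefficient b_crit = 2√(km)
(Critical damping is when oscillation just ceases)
ω₀ = √(k/m) = √(40.1/0.54) = 8.617 rad/s
b_crit = 2√(km) = 2√(40.1×0.54) = 9.307 kg/s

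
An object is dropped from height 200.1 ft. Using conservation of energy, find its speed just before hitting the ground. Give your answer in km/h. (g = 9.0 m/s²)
mgh = ½mv² → v = √(2gh) = √(2×9.0×60.99) = 33.13 m/s = 119.3 km/h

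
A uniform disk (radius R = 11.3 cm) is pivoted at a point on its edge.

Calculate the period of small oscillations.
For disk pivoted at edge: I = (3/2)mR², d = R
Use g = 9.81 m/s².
I/m = (3/2)R² = 0.01915 m²; d = R = 0.113 m
T = 2π√((3/2)R²/(gR)) = 2π√(3R/(2g)) = 0.8259 s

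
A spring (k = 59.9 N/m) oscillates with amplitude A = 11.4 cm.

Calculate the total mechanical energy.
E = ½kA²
E = ½kA² = ½×59.9×(0.114)² = 0.3892 J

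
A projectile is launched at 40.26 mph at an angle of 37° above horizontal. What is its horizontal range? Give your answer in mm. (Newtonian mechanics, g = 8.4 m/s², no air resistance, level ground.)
R = v₀² sin(2θ) / g (with unit conversion) = 37070.0 mm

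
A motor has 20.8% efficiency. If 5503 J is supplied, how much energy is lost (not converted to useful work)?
W_out = η × W_in = 0.208×5503 = 1144.6 J
W_lost = W_in − W_out = 5503 − 1144.6 = 4358.4 J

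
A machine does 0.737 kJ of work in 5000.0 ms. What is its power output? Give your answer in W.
P = W/t = 737 J / 5 s = 147.4 W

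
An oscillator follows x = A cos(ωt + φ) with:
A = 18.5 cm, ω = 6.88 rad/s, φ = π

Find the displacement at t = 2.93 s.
x = A cos(ωt + φ) = 18.5×cos(6.88×2.93 + π) = -4.791 cm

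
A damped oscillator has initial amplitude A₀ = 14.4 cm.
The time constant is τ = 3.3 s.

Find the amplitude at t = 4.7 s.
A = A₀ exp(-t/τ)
A = A₀ exp(−t/τ) = 14.4×exp(−4.7/3.3) = 3.466 cm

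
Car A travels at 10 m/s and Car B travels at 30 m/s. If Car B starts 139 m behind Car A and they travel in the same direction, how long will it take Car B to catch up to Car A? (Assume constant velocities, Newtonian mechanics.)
Relative speed: v_rel = 30 - 10 = 20 m/s
Time to catch: t = d₀/v_rel = 139/20 = 6.95 s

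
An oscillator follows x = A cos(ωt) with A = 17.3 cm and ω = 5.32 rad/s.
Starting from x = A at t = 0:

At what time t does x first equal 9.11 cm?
cos(ωt) = x/A = 9.11/17.3 = 0.5266
ωt = arccos(0.5266) = 1.016 rad
t = 1.016/5.32 = 0.191 s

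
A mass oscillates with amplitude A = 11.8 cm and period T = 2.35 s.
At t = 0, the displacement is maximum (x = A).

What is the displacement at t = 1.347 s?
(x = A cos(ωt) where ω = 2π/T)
ω = 2π/T = 2π/2.35 = 2.674 rad/s
x = A cos(ωt) = 11.8×cos(2.674×1.347) = -10.57 cm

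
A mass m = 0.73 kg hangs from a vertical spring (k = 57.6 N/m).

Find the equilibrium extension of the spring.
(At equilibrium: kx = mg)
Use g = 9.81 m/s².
x_eq = mg/k = 0.73×9.81/57.6 = 0.1243 m = 12.43 cm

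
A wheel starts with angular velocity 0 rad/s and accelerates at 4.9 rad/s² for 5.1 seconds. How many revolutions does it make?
θ = ω₀t + ½αt² = 0×5.1 + ½×4.9×5.1² = 63.72 rad
Revolutions = θ/(2π) = 63.72/(2π) = 10.14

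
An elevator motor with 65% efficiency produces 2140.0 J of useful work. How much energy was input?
W_in = W_out/η = 2140.0/0.65 = 3292.3 J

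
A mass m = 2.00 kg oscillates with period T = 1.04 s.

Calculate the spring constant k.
T = 2π√(m/k) → k = m(2π/T)² = 2.0×(2π/1.04)² = 73 N/m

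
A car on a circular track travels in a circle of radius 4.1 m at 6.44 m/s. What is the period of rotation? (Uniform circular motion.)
T = 2πr/v = 2π×4.1/6.44 = 4.0 s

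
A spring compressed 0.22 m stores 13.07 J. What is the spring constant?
PE = ½kx² → k = 2PE/x² = 2×13.07/0.22² = 540.1 N/m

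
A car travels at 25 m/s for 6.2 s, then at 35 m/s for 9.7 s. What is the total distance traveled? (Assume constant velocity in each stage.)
d₁ = v₁t₁ = 25 × 6.2 = 155 m
d₂ = v₂t₂ = 35 × 9.7 = 339.5 m
d_total = 155 + 339.5 = 494.5 m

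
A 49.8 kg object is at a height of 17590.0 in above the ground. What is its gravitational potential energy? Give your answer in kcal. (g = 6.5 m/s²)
PE = mgh = 49.8 kg × 6.5 m/s² × 446.8 m = 1.446e+05 J = 34.57 kcal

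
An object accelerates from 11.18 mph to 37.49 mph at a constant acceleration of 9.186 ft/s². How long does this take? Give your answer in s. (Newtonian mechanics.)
t = (v - v₀)/a (with unit conversion) = 4.201 s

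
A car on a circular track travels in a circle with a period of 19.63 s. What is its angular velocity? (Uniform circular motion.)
ω = 2π/T = 2π/19.63 = 0.3201 rad/s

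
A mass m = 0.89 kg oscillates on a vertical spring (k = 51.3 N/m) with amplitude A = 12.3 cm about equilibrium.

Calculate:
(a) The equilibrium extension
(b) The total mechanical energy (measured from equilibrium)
x_eq = mg/k = 0.89×9.81/51.3 = 0.1702 m = 17.02 cm
E = ½kA² = ½×51.3×(0.123)² = 0.3881 J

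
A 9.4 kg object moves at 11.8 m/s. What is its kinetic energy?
KE = ½mv² = ½×9.4×11.8² = 654.428 J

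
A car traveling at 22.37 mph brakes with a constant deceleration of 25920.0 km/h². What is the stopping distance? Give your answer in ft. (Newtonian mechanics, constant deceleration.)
d = v₀² / (2a) (with unit conversion) = 82.03 ft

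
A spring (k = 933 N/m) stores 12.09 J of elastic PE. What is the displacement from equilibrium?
PE = ½kx² → x = √(2PE/k) = √(2×12.09/933) = 0.161 m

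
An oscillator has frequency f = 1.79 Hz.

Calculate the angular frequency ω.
ω = 2πf = 2π×1.79 = 11.25 rad/s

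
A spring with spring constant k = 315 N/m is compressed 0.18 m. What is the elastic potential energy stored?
PE = ½kx² = ½×315×0.18² = 5.103 J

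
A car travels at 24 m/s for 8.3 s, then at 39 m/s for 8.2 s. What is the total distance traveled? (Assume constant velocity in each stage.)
d₁ = v₁t₁ = 24 × 8.3 = 199.2 m
d₂ = v₂t₂ = 39 × 8.2 = 319.8 m
d_total = 199.2 + 319.8 = 519.0 m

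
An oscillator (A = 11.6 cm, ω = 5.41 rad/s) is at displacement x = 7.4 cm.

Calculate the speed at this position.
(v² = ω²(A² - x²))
v = ω√(A² − x²) = 5.41×√(0.116² − 0.074²) = 0.4833 m/s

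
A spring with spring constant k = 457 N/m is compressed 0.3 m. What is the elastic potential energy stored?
PE = ½kx² = ½×457×0.3² = 20.56 J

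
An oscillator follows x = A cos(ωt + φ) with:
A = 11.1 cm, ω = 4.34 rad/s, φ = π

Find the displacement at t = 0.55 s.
x = A cos(ωt + φ) = 11.1×cos(4.34×0.55 + π) = 8.087 cm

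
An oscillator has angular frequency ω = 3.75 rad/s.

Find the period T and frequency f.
T = 2π/ω = 2π/3.75 = 1.676 s; f = ω/2π = 0.5968 Hz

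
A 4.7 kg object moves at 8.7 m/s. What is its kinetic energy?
KE = ½mv² = ½×4.7×8.7² = 177.8715 J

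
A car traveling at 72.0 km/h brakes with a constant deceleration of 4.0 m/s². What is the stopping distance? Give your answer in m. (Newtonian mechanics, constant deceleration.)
d = v₀² / (2a) (with unit conversion) = 50.0 m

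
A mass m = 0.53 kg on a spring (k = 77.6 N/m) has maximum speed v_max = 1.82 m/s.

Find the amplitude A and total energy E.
½mv²_max = ½kA² → A = v_max√(m/k) = 1.82×√(0.53/77.6) = 0.1504 m = 15.04 cm
E = ½mv²_max = ½×0.53×1.82² = 0.8778 J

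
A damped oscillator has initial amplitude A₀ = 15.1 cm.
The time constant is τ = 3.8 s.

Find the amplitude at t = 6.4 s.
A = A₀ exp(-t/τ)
A = A₀ exp(−t/τ) = 15.1×exp(−6.4/3.8) = 2.802 cm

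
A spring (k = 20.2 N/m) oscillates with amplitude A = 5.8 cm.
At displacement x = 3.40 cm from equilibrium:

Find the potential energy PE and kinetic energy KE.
E_total = ½kA² = ½×20.2×(0.058)² = 0.03398 J
PE = ½kx² = ½×20.2×(0.034)² = 0.01168 J
KE = E_total − PE = 0.0223 J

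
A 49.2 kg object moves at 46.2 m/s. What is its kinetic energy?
KE = ½mv² = ½×49.2×46.2² = 52507.22 J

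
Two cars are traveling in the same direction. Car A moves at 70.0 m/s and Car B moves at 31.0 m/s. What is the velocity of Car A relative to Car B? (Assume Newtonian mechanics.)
v_rel = v_A - v_B = 70.0 - 31.0 = 39.0 m/s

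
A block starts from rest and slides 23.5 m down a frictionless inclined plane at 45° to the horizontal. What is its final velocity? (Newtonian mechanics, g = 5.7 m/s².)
a = g sin(θ) = 5.7 × sin(45°) = 4.03 m/s²
v = √(2ad) = √(2 × 4.03 × 23.5) = 13.76 m/s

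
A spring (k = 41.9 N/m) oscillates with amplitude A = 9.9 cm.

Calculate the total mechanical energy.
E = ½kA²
E = ½kA² = ½×41.9×(0.099)² = 0.2053 J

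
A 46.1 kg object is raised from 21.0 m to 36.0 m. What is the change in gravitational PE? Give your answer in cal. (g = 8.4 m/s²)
ΔPE = mg(h₂ − h₁) = 46.1 kg × 8.4 m/s² × (36 − 21) m = 5809 J = 1388.0 cal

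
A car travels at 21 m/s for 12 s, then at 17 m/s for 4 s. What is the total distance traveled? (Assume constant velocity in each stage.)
d₁ = v₁t₁ = 21 × 12 = 252 m
d₂ = v₂t₂ = 17 × 4 = 68 m
d_total = 252 + 68 = 320 m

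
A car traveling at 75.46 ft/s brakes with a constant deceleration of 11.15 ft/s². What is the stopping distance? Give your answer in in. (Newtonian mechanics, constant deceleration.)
d = v₀² / (2a) (with unit conversion) = 3064.0 in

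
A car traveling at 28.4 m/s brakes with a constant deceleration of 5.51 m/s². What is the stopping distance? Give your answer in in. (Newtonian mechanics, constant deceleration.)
d = v₀² / (2a) (with unit conversion) = 2882.0 in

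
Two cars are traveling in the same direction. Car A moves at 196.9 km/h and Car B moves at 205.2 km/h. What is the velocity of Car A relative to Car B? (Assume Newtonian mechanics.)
v_rel = v_A - v_B = 196.9 - 205.2 = -8.3 km/h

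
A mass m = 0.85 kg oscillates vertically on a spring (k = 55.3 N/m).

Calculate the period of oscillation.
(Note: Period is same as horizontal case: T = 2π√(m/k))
T = 2π√(m/k) = 2π√(0.85/55.3) = 0.779 s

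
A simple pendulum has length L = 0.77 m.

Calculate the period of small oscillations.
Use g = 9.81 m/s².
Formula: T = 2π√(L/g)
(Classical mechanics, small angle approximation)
T = 2π√(L/g) = 2π√(0.77/9.81) = 1.76 s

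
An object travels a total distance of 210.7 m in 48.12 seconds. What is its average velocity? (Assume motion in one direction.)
v_avg = Δd / Δt = 210.7 / 48.12 = 4.38 m/s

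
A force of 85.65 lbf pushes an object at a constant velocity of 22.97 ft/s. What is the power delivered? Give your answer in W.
P = Fv = 381 N × 7.001 m/s = 2667 W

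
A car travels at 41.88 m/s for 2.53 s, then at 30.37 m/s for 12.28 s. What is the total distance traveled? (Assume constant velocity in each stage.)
d₁ = v₁t₁ = 41.88 × 2.53 = 105.956 m
d₂ = v₂t₂ = 30.37 × 12.28 = 372.944 m
d_total = 105.956 + 372.944 = 478.9 m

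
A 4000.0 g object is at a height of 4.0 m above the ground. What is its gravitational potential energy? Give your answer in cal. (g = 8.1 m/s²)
PE = mgh = 4 kg × 8.1 m/s² × 4 m = 129.6 J = 30.98 cal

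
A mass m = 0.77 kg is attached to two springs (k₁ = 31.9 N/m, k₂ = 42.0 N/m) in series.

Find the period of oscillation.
k_eq = k₁k₂/(k₁+k₂) = 18.13 N/m
T = 2π√(m/k_eq) = 2π√(0.77/18.13) = 1.295 s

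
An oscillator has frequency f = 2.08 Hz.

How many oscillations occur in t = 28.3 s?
n = f×t = 2.08×28.3 = 58.86 oscillations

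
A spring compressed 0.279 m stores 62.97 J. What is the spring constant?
PE = ½kx² → k = 2PE/x² = 2×62.97/0.279² = 1618.0 N/m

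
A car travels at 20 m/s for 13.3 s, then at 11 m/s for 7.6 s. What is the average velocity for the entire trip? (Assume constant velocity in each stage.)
d₁ = v₁t₁ = 20 × 13.3 = 266 m
d₂ = v₂t₂ = 11 × 7.6 = 83.6 m
d_total = 349.6 m, t_total = 20.9 s
v_avg = d_total/t_total = 349.6/20.9 = 16.73 m/s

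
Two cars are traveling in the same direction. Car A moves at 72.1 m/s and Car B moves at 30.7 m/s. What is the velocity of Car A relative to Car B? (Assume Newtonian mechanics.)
v_rel = v_A - v_B = 72.1 - 30.7 = 41.4 m/s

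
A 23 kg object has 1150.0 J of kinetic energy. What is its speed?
KE = ½mv² → v = √(2KE/m) = √(2×1150.0/23) = 10.0 m/s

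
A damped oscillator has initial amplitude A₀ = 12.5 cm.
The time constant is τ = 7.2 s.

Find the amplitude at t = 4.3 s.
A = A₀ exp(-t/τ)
A = A₀ exp(−t/τ) = 12.5×exp(−4.3/7.2) = 6.879 cm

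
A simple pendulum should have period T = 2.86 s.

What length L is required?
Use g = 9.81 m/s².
T = 2π√(L/g) → L = g(T/2π)² = 9.81×(2.86/2π)² = 2.033 m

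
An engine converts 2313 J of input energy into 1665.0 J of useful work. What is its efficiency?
η = W_out/W_in = 1665.0/2313 = 0.7198 = 71.98%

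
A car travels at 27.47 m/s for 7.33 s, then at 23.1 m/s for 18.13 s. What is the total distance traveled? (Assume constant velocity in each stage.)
d₁ = v₁t₁ = 27.47 × 7.33 = 201.355 m
d₂ = v₂t₂ = 23.1 × 18.13 = 418.803 m
d_total = 201.355 + 418.803 = 620.16 m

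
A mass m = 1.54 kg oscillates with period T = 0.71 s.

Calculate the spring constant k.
T = 2π√(m/k) → k = m(2π/T)² = 1.54×(2π/0.71)² = 120.6 N/m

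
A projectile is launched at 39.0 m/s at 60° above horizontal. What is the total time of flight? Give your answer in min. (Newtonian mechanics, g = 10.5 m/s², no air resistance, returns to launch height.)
T = 2v₀sin(θ)/g (with unit conversion) = 0.1072 min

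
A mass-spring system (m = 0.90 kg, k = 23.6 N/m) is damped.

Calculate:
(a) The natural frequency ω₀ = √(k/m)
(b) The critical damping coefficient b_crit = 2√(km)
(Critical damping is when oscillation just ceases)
ω₀ = √(k/m) = √(23.6/0.9) = 5.121 rad/s
b_crit = 2√(km) = 2√(23.6×0.9) = 9.217 kg/s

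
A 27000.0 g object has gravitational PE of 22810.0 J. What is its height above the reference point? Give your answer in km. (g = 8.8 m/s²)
PE = mgh → h = PE/(mg) = 2.281e+04 J / (27 kg × 8.8 m/s²) = 96 m = 0.096 km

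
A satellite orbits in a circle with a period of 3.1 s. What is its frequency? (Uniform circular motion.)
f = 1/T = 1/3.1 = 0.3226 Hz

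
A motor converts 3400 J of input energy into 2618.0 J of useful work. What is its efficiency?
η = W_out/W_in = 2618.0/3400 = 0.77 = 77.0%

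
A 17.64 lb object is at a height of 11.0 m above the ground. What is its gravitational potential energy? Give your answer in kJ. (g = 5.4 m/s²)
PE = mgh = 8.001 kg × 5.4 m/s² × 11 m = 475.3 J = 0.4753 kJ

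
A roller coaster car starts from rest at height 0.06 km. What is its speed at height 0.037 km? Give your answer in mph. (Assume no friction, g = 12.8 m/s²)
mgh₁ = ½mv₂² + mgh₂ → v₂ = √(2g(h₁−h₂)) = √(2×12.8×(60−37)) = 24.27 m/s = 54.28 mph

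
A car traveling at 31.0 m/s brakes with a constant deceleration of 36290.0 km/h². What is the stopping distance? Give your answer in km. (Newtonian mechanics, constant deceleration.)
d = v₀² / (2a) (with unit conversion) = 0.1716 km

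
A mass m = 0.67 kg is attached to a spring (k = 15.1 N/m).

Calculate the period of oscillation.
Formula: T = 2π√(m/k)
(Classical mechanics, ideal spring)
T = 2π√(m/k) = 2π√(0.67/15.1) = 1.324 s; f = 1/T = 0.7556 Hz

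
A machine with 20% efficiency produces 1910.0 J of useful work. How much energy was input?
W_in = W_out/η = 1910.0/0.2 = 9550.0 J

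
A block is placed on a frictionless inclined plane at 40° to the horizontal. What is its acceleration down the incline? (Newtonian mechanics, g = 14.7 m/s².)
a = g sin(θ) = 14.7 × sin(40°) = 14.7 × 0.6428 = 9.45 m/s²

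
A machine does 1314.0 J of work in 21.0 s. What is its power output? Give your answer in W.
P = W/t = 1314 J / 21 s = 62.57 W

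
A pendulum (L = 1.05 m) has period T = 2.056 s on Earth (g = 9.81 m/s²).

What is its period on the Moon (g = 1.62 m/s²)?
T = 2π√(L/g), so T_moon/T_earth = √(g_earth/g_moon)
T_moon = 2π√(1.05/1.62) = 5.058 s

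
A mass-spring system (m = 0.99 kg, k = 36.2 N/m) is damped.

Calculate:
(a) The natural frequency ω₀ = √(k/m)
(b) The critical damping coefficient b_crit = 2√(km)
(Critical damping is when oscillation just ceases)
ω₀ = √(k/m) = √(36.2/0.99) = 6.047 rad/s
b_crit = 2√(km) = 2√(36.2×0.99) = 11.97 kg/s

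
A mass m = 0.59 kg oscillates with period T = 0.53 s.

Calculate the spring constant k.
T = 2π√(m/k) → k = m(2π/T)² = 0.59×(2π/0.53)² = 82.92 N/m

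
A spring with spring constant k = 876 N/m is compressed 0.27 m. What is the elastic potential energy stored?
PE = ½kx² = ½×876×0.27² = 31.93 J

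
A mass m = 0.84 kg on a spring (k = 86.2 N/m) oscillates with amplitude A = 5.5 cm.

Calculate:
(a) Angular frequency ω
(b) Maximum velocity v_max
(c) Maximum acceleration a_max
ω = √(k/m) = √(86.2/0.84) = 10.13 rad/s
v_max = ωA = 10.13×0.055 = 0.5572 m/s
a_max = ω²A = 10.13²×0.055 = 5.644 m/s²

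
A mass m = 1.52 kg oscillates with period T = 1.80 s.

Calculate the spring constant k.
T = 2π√(m/k) → k = m(2π/T)² = 1.52×(2π/1.8)² = 18.52 N/m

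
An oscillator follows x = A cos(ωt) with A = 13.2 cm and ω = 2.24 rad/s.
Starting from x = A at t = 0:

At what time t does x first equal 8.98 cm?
cos(ωt) = x/A = 8.98/13.2 = 0.6803
ωt = arccos(0.6803) = 0.8226 rad
t = 0.8226/2.24 = 0.3672 s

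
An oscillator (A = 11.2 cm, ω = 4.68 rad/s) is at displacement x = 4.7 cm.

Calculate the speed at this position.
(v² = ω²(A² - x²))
v = ω√(A² − x²) = 4.68×√(0.112² − 0.047²) = 0.4758 m/s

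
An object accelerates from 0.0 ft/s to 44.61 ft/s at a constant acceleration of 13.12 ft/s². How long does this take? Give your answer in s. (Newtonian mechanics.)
t = (v - v₀)/a (with unit conversion) = 3.4 s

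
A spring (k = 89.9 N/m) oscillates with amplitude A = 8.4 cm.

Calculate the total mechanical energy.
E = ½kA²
E = ½kA² = ½×89.9×(0.084)² = 0.3172 J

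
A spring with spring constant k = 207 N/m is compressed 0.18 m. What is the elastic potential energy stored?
PE = ½kx² = ½×207×0.18² = 3.353 J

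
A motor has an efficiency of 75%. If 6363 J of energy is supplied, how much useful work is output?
W_out = η × W_in = 0.75 × 6363 = 4772.2 J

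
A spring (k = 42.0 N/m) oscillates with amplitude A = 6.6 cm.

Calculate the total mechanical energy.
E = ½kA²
E = ½kA² = ½×42.0×(0.066)² = 0.09148 J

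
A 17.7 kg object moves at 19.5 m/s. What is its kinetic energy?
KE = ½mv² = ½×17.7×19.5² = 3365.212 J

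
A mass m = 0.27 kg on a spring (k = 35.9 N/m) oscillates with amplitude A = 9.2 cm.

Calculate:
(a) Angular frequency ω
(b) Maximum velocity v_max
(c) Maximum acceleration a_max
ω = √(k/m) = √(35.9/0.27) = 11.53 rad/s
v_max = ωA = 11.53×0.092 = 1.061 m/s
a_max = ω²A = 11.53²×0.092 = 12.23 m/s²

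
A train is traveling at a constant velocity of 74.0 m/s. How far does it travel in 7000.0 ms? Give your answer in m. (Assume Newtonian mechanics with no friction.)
d = vt (with unit conversion) = 518.0 m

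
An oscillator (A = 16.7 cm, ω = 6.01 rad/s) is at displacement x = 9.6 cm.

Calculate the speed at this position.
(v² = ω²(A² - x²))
v = ω√(A² − x²) = 6.01×√(0.167² − 0.096²) = 0.8213 m/s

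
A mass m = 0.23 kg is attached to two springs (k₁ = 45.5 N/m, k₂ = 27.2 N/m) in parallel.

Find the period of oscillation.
k_eq = k₁+k₂ = 72.7 N/m
T = 2π√(m/k_eq) = 2π√(0.23/72.7) = 0.3534 s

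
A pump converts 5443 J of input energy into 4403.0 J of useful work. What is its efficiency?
η = W_out/W_in = 4403.0/5443 = 0.8089 = 80.89%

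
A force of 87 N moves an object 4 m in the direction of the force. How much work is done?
W = Fd = 87×4 = 348.0 J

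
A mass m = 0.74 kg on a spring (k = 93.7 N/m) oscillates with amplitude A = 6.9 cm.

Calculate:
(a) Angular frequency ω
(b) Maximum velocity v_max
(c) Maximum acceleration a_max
ω = √(k/m) = √(93.7/0.74) = 11.25 rad/s
v_max = ωA = 11.25×0.069 = 0.7764 m/s
a_max = ω²A = 11.25²×0.069 = 8.737 m/s²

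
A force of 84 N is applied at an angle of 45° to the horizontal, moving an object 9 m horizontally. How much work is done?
W = Fd cosθ = 84×9×cos(45°) = 534.57 J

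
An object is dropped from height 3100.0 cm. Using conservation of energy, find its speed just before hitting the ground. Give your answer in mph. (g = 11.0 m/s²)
mgh = ½mv² → v = √(2gh) = √(2×11.0×31) = 26.12 m/s = 58.42 mph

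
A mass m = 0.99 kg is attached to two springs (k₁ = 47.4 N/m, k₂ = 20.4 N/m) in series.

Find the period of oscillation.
k_eq = k₁k₂/(k₁+k₂) = 14.26 N/m
T = 2π√(m/k_eq) = 2π√(0.99/14.26) = 1.655 s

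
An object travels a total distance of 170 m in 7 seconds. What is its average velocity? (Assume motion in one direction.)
v_avg = Δd / Δt = 170 / 7 = 24.29 m/s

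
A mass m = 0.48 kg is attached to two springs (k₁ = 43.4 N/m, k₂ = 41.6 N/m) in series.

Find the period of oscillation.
k_eq = k₁k₂/(k₁+k₂) = 21.24 N/m
T = 2π√(m/k_eq) = 2π√(0.48/21.24) = 0.9445 s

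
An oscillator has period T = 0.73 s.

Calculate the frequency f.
f = 1/T = 1/0.73 = 1.37 Hz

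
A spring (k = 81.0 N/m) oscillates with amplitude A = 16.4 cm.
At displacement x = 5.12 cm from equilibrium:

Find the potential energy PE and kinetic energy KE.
E_total = ½kA² = ½×81.0×(0.164)² = 1.089 J
PE = ½kx² = ½×81.0×(0.0512)² = 0.1062 J
KE = E_total − PE = 0.9831 J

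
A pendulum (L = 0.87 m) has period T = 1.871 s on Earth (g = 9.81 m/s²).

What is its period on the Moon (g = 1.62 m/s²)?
T = 2π√(L/g), so T_moon/T_earth = √(g_earth/g_moon)
T_moon = 2π√(0.87/1.62) = 4.604 s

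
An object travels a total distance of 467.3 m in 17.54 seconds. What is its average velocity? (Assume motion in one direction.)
v_avg = Δd / Δt = 467.3 / 17.54 = 26.64 m/s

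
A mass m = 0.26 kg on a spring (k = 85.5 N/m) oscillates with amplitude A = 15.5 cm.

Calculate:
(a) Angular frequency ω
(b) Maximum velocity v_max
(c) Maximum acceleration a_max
ω = √(k/m) = √(85.5/0.26) = 18.13 rad/s
v_max = ωA = 18.13×0.155 = 2.811 m/s
a_max = ω²A = 18.13²×0.155 = 50.97 m/s²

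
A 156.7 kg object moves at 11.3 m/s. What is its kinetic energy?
KE = ½mv² = ½×156.7×11.3² = 10004.51 J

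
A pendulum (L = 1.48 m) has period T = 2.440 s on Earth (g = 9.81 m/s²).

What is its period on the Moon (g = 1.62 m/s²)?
T = 2π√(L/g), so T_moon/T_earth = √(g_earth/g_moon)
T_moon = 2π√(1.48/1.62) = 6.006 s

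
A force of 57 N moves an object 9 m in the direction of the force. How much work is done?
W = Fd = 57×9 = 513.0 J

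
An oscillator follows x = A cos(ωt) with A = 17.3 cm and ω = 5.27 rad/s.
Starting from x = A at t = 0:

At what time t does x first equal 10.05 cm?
cos(ωt) = x/A = 10.05/17.3 = 0.5809
ωt = arccos(0.5809) = 0.9509 rad
t = 0.9509/5.27 = 0.1804 s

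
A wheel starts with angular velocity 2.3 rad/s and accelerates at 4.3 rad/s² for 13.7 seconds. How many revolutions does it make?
θ = ω₀t + ½αt² = 2.3×13.7 + ½×4.3×13.7² = 435.04 rad
Revolutions = θ/(2π) = 435.04/(2π) = 69.24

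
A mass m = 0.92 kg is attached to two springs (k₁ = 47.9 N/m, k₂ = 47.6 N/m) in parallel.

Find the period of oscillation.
k_eq = k₁+k₂ = 95.5 N/m
T = 2π√(m/k_eq) = 2π√(0.92/95.5) = 0.6167 s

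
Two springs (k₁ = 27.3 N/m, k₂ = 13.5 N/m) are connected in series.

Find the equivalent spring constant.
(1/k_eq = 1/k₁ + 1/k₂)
1/k_eq = 1/27.3 + 1/13.5 = 0.1107; k_eq = 9.033 N/m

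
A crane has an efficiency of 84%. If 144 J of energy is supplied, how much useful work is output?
W_out = η × W_in = 0.84 × 144 = 120.96 J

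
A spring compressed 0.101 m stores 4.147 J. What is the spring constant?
PE = ½kx² → k = 2PE/x² = 2×4.147/0.101² = 813.1 N/m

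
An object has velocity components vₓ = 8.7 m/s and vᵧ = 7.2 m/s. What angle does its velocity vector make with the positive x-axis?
θ = arctan(vᵧ/vₓ) = arctan(7.2/8.7) = 39.61°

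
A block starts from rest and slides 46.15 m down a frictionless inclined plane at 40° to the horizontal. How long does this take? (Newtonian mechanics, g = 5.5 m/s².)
a = g sin(θ) = 5.5 × sin(40°) = 3.54 m/s²
t = √(2d/a) = √(2 × 46.15 / 3.54) = 5.11 s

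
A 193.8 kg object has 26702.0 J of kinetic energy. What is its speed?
KE = ½mv² → v = √(2KE/m) = √(2×26702.0/193.8) = 16.6 m/s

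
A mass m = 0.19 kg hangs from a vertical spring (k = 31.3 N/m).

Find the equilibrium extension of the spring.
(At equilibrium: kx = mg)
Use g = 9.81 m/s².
x_eq = mg/k = 0.19×9.81/31.3 = 0.05955 m = 5.955 cm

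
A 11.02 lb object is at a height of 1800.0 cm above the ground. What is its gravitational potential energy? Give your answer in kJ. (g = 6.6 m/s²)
PE = mgh = 4.999 kg × 6.6 m/s² × 18 m = 593.8 J = 0.5938 kJ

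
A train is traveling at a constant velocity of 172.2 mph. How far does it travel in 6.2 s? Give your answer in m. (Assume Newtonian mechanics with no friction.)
d = vt (with unit conversion) = 477.3 m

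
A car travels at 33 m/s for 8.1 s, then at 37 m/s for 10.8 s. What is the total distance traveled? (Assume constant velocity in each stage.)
d₁ = v₁t₁ = 33 × 8.1 = 267.3 m
d₂ = v₂t₂ = 37 × 10.8 = 399.6 m
d_total = 267.3 + 399.6 = 666.9 m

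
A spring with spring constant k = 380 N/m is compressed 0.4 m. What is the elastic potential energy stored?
PE = ½kx² = ½×380×0.4² = 30.4 J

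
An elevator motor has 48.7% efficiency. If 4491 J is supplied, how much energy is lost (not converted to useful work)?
W_out = η × W_in = 0.487×4491 = 2187.1 J
W_lost = W_in − W_out = 4491 − 2187.1 = 2303.9 J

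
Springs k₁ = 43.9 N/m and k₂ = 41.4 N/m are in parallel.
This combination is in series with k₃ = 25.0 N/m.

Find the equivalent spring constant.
k₁₂ = k₁ + k₂ = 85.3 N/m (parallel)
1/k_eq = 1/k₁₂ + 1/k₃ → k_eq = 19.33 N/m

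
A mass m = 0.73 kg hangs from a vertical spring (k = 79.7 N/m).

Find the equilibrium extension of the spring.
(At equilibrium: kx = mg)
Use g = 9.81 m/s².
x_eq = mg/k = 0.73×9.81/79.7 = 0.08985 m = 8.985 cm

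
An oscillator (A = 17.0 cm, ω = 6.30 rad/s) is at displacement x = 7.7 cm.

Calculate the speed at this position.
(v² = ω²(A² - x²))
v = ω√(A² − x²) = 6.3×√(0.17² − 0.077²) = 0.9548 m/s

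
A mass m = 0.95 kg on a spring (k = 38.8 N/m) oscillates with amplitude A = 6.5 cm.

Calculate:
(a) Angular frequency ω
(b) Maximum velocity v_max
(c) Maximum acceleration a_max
ω = √(k/m) = √(38.8/0.95) = 6.391 rad/s
v_max = ωA = 6.391×0.065 = 0.4154 m/s
a_max = ω²A = 6.391²×0.065 = 2.655 m/s²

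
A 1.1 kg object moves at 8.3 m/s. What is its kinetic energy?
KE = ½mv² = ½×1.1×8.3² = 37.8895 J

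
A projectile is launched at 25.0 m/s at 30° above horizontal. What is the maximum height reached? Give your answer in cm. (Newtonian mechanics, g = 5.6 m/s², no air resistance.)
H = v₀²sin²(θ)/(2g) (with unit conversion) = 1395.0 cm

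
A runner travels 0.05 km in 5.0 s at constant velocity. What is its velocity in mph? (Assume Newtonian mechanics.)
v = d/t (with unit conversion) = 22.37 mph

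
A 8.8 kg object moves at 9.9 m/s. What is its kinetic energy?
KE = ½mv² = ½×8.8×9.9² = 431.244 J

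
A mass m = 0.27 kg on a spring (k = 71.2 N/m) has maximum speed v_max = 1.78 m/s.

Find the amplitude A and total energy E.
½mv²_max = ½kA² → A = v_max√(m/k) = 1.78×√(0.27/71.2) = 0.1096 m = 10.96 cm
E = ½mv²_max = ½×0.27×1.78² = 0.4277 J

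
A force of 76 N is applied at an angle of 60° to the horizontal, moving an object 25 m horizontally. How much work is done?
W = Fd cosθ = 76×25×cos(60°) = 950.0 J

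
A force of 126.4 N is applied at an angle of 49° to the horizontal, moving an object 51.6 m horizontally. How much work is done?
W = Fd cosθ = 126.4×51.6×cos(49°) = 4279.0 J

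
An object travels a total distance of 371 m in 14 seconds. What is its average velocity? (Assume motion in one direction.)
v_avg = Δd / Δt = 371 / 14 = 26.5 m/s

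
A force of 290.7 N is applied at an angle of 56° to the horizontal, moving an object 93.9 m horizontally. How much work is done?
W = Fd cosθ = 290.7×93.9×cos(56°) = 15264.0 J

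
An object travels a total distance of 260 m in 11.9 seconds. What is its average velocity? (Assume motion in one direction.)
v_avg = Δd / Δt = 260 / 11.9 = 21.85 m/s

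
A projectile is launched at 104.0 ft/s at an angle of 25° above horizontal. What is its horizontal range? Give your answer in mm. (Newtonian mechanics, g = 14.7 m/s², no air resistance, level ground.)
R = v₀² sin(2θ) / g (with unit conversion) = 52360.0 mm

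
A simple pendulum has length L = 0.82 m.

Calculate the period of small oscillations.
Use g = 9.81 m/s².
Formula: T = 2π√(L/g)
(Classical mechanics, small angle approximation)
T = 2π√(L/g) = 2π√(0.82/9.81) = 1.817 s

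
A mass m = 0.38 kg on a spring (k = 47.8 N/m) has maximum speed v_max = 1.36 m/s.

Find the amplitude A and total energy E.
½mv²_max = ½kA² → A = v_max√(m/k) = 1.36×√(0.38/47.8) = 0.1213 m = 12.13 cm
E = ½mv²_max = ½×0.38×1.36² = 0.3514 J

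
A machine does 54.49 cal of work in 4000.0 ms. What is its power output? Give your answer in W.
P = W/t = 228 J / 4 s = 57 W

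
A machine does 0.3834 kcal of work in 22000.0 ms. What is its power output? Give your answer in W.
P = W/t = 1604 J / 22 s = 72.92 W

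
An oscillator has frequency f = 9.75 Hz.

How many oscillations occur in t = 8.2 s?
n = f×t = 9.75×8.2 = 79.95 oscillations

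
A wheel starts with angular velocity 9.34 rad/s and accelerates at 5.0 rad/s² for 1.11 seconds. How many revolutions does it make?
θ = ω₀t + ½αt² = 9.34×1.11 + ½×5.0×1.11² = 13.45 rad
Revolutions = θ/(2π) = 13.45/(2π) = 2.14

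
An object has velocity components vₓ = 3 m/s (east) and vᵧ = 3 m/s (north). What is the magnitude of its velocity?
|v| = √(vₓ² + vᵧ²) = √(3² + 3²) = √(18) = 4.24 m/s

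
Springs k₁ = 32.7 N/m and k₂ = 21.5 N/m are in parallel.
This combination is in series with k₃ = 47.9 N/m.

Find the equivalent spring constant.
k₁₂ = k₁ + k₂ = 54.2 N/m (parallel)
1/k_eq = 1/k₁₂ + 1/k₃ → k_eq = 25.43 N/m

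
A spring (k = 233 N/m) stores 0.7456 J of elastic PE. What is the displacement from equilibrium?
PE = ½kx² → x = √(2PE/k) = √(2×0.7456/233) = 0.08 m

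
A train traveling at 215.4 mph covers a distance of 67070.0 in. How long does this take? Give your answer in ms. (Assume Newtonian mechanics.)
t = d/v (with unit conversion) = 17690.0 ms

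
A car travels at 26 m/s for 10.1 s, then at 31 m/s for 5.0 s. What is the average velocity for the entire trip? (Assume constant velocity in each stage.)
d₁ = v₁t₁ = 26 × 10.1 = 262.6 m
d₂ = v₂t₂ = 31 × 5.0 = 155 m
d_total = 417.6 m, t_total = 15.1 s
v_avg = d_total/t_total = 417.6/15.1 = 27.66 m/s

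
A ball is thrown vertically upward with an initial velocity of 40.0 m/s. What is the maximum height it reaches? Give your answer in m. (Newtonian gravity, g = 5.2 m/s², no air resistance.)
h_max = v₀²/(2g) = 153.8 m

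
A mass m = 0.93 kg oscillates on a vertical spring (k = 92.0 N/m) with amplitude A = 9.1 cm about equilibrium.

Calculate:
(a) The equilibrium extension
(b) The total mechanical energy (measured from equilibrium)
x_eq = mg/k = 0.93×9.81/92.0 = 0.09917 m = 9.917 cm
E = ½kA² = ½×92.0×(0.091)² = 0.3809 J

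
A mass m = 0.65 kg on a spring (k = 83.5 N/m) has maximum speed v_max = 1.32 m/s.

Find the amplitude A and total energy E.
½mv²_max = ½kA² → A = v_max√(m/k) = 1.32×√(0.65/83.5) = 0.1165 m = 11.65 cm
E = ½mv²_max = ½×0.65×1.32² = 0.5663 J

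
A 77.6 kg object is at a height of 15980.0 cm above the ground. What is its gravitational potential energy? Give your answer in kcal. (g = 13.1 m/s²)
PE = mgh = 77.6 kg × 13.1 m/s² × 159.8 m = 1.624e+05 J = 38.83 kcal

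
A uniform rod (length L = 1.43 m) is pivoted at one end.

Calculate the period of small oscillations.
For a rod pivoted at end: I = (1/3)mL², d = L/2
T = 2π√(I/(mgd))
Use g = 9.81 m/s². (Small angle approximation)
I/m = (1/3)L² = 0.6816 m²; d = L/2 = 0.715 m
T = 2π√(I/(mgd)) = 2π√(0.6816/(9.81×0.715)) = 1.959 s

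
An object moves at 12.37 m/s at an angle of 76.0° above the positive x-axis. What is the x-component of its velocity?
vₓ = v cos(θ) = 12.37 × cos(76.0°) = 2.99 m/s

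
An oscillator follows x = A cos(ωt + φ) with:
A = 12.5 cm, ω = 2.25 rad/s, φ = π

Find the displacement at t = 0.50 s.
x = A cos(ωt + φ) = 12.5×cos(2.25×0.5 + π) = -5.39 cm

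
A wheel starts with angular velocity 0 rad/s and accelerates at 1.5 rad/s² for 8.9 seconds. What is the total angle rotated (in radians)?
θ = ω₀t + ½αt² = 0×8.9 + ½×1.5×8.9² = 59.41 rad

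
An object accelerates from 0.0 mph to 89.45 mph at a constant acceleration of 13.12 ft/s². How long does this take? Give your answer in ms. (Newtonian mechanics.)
t = (v - v₀)/a (with unit conversion) = 9999.0 ms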